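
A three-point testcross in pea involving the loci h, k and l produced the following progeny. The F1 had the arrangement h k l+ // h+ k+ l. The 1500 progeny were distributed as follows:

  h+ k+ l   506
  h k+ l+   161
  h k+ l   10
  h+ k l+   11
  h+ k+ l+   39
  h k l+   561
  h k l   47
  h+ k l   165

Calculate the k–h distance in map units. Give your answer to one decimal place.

23.1 map units

The two rarest classes, h+ k l+ and h k+ l, are the double crossovers. Comparing them with the parentals, only the h allele has switched, so h is the middle locus and the order is k – h – l.
Crossovers in the k–h interval produce the single-crossover classes h k+ l+ and h+ k l (161 + 165 = 326) plus the double crossovers (21).
RF(k–h) = (326 + 21) / 1500 = 347/1500 = 0.2313 → 23.1 map units.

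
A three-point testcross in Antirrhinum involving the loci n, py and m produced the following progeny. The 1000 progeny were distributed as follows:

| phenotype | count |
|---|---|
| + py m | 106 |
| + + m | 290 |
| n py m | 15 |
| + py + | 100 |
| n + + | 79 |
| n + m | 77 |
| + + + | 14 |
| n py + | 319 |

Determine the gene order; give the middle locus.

The two most frequent reciprocal classes, n py + and + + m, are the parental types, so the F1 was n py + / + + m.
The two rarest classes, n py m and + + +, are the double crossovers. Comparing them with the parentals, only the m allele has switched, so m is the middle locus and the order is py – m – n.

m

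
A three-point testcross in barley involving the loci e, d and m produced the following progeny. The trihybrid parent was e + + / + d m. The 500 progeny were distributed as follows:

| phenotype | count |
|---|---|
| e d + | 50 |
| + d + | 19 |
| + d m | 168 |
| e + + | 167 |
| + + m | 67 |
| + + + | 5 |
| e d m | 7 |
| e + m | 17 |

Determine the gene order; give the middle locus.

e

The two rarest classes, + + + and e d m, are the double crossovers. Comparing them with the parentals, only the e allele has switched, so e is the middle locus and the order is m – e – d.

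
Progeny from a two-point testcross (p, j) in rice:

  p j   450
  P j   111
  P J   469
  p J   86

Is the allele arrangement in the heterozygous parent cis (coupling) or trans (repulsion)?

The two most frequent classes are P J (469) and p j (450); these are the parental (non-recombinant) types.
So the F1 carried P J on one chromosome and p j on the other — the recessive alleles are on the same chromosome (cis / coupling).

cis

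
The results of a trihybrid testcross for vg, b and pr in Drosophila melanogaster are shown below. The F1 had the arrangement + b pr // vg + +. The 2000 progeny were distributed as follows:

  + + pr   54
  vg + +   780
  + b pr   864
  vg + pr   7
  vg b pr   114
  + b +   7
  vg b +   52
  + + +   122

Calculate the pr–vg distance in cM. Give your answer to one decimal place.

12.5 cM

The two rarest classes, + b + and vg + pr, are the double crossovers. Comparing them with the parentals, only the pr allele has switched, so pr is the middle locus and the order is b – pr – vg.
Crossovers in the pr–vg interval produce the single-crossover classes vg b pr and + + + (114 + 122 = 236) plus the double crossovers (14).
RF(pr–vg) = (236 + 14) / 2000 = 250/2000 = 0.1250 → 12.5 cM.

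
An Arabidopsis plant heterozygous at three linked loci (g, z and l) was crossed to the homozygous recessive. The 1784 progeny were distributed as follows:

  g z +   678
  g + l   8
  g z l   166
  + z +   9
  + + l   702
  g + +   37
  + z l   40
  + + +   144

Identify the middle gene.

g

The two most frequent reciprocal classes, + + l and g z +, are the parental types, so the F1 was + + l / g z +.
The two rarest classes, g + l and + z +, are the double crossovers. Comparing them with the parentals, only the g allele has switched, so g is the middle locus and the order is l – g – z.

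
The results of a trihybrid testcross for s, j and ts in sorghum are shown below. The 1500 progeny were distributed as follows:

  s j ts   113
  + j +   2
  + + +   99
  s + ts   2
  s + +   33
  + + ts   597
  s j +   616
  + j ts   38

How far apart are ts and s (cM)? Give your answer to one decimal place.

The two most frequent reciprocal classes, s j + and + + ts, are the parental types, so the F1 was s j + / + + ts.
The two rarest classes, + j + and s + ts, are the double crossovers. Comparing them with the parentals, only the s allele has switched, so s is the middle locus and the order is j – s – ts.
Crossovers in the s–ts interval produce the single-crossover classes s j ts and + + + (113 + 99 = 212) plus the double crossovers (4).
RF(s–ts) = (212 + 4) / 1500 = 216/1500 = 0.1440 → 14.4 cM.

14.4 cM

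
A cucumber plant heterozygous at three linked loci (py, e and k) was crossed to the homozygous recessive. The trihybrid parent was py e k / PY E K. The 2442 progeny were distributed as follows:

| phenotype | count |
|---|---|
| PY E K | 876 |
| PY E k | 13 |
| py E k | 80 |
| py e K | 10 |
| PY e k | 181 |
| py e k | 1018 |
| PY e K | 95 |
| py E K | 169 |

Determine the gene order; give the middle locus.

The two rarest classes, py e K and PY E k, are the double crossovers. Comparing them with the parentals, only the k allele has switched, so k is the middle locus and the order is e – k – py.

k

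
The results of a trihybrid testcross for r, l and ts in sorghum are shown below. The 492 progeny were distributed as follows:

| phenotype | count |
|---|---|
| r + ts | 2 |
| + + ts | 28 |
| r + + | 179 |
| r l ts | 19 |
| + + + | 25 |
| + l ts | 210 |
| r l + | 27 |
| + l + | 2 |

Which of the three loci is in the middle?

ts

The two most frequent reciprocal classes, + l ts and r + +, are the parental types, so the F1 was + l ts / r + +.
The two rarest classes, + l + and r + ts, are the double crossovers. Comparing them with the parentals, only the ts allele has switched, so ts is the middle locus and the order is l – ts – r.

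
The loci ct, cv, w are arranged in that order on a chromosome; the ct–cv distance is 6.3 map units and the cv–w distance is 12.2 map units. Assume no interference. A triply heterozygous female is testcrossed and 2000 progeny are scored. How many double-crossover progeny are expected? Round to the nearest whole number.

Map distances give recombination frequencies of 0.063 and 0.122 for the two intervals.
With no interference, expected double-crossover frequency = 0.063 × 0.122 = 0.00769.
Expected number = 0.00769 × 2000 = 15.37 ≈ 15.

15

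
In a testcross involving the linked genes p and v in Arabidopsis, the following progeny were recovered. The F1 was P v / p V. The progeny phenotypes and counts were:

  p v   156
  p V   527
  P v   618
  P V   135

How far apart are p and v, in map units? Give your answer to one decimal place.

20.3 map units

The recombinant classes are P V and p v: 135 + 156 = 291.
Recombination frequency = 291/1436 = 0.2026 ≈ 20.3%, i.e. 20.3 map units.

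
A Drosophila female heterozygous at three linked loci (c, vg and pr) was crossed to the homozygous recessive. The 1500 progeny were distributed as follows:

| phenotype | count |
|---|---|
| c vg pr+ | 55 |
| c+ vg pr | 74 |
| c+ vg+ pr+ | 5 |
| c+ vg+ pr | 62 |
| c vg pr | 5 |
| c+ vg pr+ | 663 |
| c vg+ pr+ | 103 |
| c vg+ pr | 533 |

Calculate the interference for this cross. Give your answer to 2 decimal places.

The two most frequent reciprocal classes, c+ vg pr+ and c vg+ pr, are the parental types, so the F1 was c+ vg pr+ / c vg+ pr.
The two rarest classes, c+ vg+ pr+ and c vg pr, are the double crossovers. Comparing them with the parentals, only the vg allele has switched, so vg is the middle locus and the order is c – vg – pr.
c–vg: (117 + 10)/1500 = 0.0847; vg–pr: (177 + 10)/1500 = 0.1247.
Expected DCO frequency = 0.0847 × 0.1247 ≈ 0.01056; observed = 10/1500 ≈ 0.00667.
Coefficient of coincidence = 0.00667/0.01056 ≈ 0.63; interference = 1 − 0.63 = 0.37.

0.37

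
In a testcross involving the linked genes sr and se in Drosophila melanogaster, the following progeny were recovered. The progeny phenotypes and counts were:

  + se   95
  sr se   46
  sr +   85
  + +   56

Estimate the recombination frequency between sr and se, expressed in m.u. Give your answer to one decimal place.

The two most frequent classes, + se (95) and sr + (85), are the parental types, so the F1 was + se / sr +.
The recombinant classes are + + and sr se: 56 + 46 = 102.
Recombination frequency = 102/282 = 0.3617 ≈ 36.2%, i.e. 36.2 m.u.

36.2 m.u.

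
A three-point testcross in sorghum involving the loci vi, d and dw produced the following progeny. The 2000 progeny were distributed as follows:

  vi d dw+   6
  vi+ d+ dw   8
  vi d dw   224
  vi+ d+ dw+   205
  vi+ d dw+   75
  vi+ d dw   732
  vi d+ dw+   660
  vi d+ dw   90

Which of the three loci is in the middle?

d

The two most frequent reciprocal classes, vi+ d dw and vi d+ dw+, are the parental types, so the F1 was vi+ d dw / vi d+ dw+.
The two rarest classes, vi+ d+ dw and vi d dw+, are the double crossovers. Comparing them with the parentals, only the d allele has switched, so d is the middle locus and the order is dw – d – vi.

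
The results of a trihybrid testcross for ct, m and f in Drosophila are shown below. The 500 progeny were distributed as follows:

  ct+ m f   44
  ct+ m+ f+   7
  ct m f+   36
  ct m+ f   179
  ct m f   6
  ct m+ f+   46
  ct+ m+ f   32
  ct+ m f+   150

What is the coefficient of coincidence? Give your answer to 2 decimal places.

The two most frequent reciprocal classes, ct m+ f and ct+ m f+, are the parental types, so the F1 was ct m+ f / ct+ m f+.
The two rarest classes, ct m f and ct+ m+ f+, are the double crossovers. Comparing them with the parentals, only the m allele has switched, so m is the middle locus and the order is ct – m – f.
ct–m: (68 + 13)/500 = 0.1620; m–f: (90 + 13)/500 = 0.2060.
Expected DCO frequency = 0.1620 × 0.2060 ≈ 0.03337; observed = 13/500 ≈ 0.02600.
Coefficient of coincidence = 0.02600/0.03337 ≈ 0.78.

0.78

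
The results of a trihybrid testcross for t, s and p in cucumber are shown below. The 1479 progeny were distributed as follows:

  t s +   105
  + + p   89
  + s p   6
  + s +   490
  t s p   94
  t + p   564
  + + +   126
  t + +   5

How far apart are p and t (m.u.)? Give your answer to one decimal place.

The two most frequent reciprocal classes, t + p and + s +, are the parental types, so the F1 was t + p / + s +.
The two rarest classes, t + + and + s p, are the double crossovers. Comparing them with the parentals, only the p allele has switched, so p is the middle locus and the order is s – p – t.
Crossovers in the p–t interval produce the single-crossover classes + + p and t s + (89 + 105 = 194) plus the double crossovers (11).
RF(p–t) = (194 + 11) / 1479 = 205/1479 = 0.1386 → 13.9 m.u.

13.9 m.u.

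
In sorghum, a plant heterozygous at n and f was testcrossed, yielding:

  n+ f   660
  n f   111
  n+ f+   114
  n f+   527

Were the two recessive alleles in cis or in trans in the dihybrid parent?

trans

The two most frequent classes are n+ f (660) and n f+ (527); these are the parental (non-recombinant) types.
So the F1 carried n+ f on one chromosome and n f+ on the other — the recessive alleles are on opposite chromosomes (trans / repulsion).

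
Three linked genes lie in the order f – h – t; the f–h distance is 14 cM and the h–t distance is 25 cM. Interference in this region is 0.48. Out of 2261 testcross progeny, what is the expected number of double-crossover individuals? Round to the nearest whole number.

41

Map distances give recombination frequencies of 0.140 and 0.250 for the two intervals.
With interference 0.48 (so coincidence = 0.52), expected double-crossover frequency = 0.140 × 0.250 × 0.52 = 0.01820.
Expected number = 0.01820 × 2261 = 41.15 ≈ 41.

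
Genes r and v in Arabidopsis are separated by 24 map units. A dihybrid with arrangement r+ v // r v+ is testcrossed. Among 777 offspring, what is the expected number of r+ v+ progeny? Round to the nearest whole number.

A map distance of 24 map units corresponds to a recombination frequency of 0.240.
The F1 is r+ v / r v+, so r+ v+ is a recombinant gamete class with expected frequency r/2 = 0.240/2 = 0.1200.
Expected number = 0.1200 × 777 = 93.24 ≈ 93.

93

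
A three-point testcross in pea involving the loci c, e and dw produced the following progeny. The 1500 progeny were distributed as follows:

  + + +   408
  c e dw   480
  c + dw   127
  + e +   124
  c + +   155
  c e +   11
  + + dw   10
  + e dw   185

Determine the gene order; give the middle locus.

The two most frequent reciprocal classes, + + + and c e dw, are the parental types, so the F1 was + + + / c e dw.
The two rarest classes, + + dw and c e +, are the double crossovers. Comparing them with the parentals, only the dw allele has switched, so dw is the middle locus and the order is c – dw – e.

dw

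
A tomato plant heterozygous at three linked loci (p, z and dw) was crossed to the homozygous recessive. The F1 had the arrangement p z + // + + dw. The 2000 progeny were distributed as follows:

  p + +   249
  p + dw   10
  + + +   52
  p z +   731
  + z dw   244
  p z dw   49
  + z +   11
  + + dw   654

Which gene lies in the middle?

The two rarest classes, + z + and p + dw, are the double crossovers. Comparing them with the parentals, only the p allele has switched, so p is the middle locus and the order is z – p – dw.

p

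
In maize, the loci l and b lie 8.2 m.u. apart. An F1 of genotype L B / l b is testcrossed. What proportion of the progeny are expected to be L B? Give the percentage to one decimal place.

45.9%

A map distance of 8.2 m.u. corresponds to a recombination frequency of 0.082.
The F1 is L B / l b, so L B is a parental gamete class with expected frequency (1 − r)/2 = 0.918/2 = 0.4590.
That is 0.4590 = 45.9% of the progeny.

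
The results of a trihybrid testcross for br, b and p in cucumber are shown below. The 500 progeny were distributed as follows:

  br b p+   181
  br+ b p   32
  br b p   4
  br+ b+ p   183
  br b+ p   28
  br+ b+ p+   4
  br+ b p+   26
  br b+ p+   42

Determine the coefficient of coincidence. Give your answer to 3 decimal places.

The two most frequent reciprocal classes, br+ b+ p and br b p+, are the parental types, so the F1 was br+ b+ p / br b p+.
The two rarest classes, br+ b+ p+ and br b p, are the double crossovers. Comparing them with the parentals, only the p allele has switched, so p is the middle locus and the order is b – p – br.
b–p: (74 + 8)/500 = 0.1640; p–br: (54 + 8)/500 = 0.1240.
Expected DCO frequency = 0.1640 × 0.1240 ≈ 0.02034; observed = 8/500 ≈ 0.01600.
Coefficient of coincidence = 0.01600/0.02034 ≈ 0.787.

0.787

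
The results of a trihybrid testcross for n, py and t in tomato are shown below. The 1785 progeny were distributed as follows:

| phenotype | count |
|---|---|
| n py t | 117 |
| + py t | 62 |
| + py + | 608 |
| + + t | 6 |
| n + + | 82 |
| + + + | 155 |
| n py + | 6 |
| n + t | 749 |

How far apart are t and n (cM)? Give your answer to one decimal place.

The two most frequent reciprocal classes, + py + and n + t, are the parental types, so the F1 was + py + / n + t.
The two rarest classes, n py + and + + t, are the double crossovers. Comparing them with the parentals, only the n allele has switched, so n is the middle locus and the order is t – n – py.
Crossovers in the t–n interval produce the single-crossover classes + py t and n + + (62 + 82 = 144) plus the double crossovers (12).
RF(t–n) = (144 + 12) / 1785 = 156/1785 = 0.0874 → 8.7 cM.

8.7 cM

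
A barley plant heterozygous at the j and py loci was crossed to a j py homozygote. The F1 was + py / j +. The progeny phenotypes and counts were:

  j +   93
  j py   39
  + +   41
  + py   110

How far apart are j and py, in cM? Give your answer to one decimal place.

The recombinant classes are + + and j py: 41 + 39 = 80.
Recombination frequency = 80/283 = 0.2827 ≈ 28.3%, i.e. 28.3 cM.

28.3 cM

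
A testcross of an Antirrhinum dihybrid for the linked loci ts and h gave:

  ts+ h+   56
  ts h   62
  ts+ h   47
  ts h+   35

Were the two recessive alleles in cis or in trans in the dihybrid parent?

cis

The two most frequent classes are ts+ h+ (56) and ts h (62); these are the parental (non-recombinant) types.
So the F1 carried ts+ h+ on one chromosome and ts h on the other — the recessive alleles are on the same chromosome (cis / coupling).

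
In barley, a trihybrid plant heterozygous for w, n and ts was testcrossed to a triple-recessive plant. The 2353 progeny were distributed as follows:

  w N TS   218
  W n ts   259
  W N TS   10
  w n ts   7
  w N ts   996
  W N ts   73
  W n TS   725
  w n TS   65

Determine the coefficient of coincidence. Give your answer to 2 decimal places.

0.52

The two most frequent reciprocal classes, W n TS and w N ts, are the parental types, so the F1 was W n TS / w N ts.
The two rarest classes, W N TS and w n ts, are the double crossovers. Comparing them with the parentals, only the n allele has switched, so n is the middle locus and the order is w – n – ts.
w–n: (138 + 17)/2353 = 0.0659; n–ts: (477 + 17)/2353 = 0.2099.
Expected DCO frequency = 0.0659 × 0.2099 ≈ 0.01383; observed = 17/2353 ≈ 0.00722.
Coefficient of coincidence = 0.00722/0.01383 ≈ 0.52.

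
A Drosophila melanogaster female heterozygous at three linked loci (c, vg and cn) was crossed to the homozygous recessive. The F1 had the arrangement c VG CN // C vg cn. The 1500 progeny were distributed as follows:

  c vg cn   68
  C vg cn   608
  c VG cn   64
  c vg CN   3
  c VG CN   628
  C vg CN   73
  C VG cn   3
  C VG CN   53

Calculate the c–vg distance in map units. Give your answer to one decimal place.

8.5 map units

The two rarest classes, c vg CN and C VG cn, are the double crossovers. Comparing them with the parentals, only the vg allele has switched, so vg is the middle locus and the order is c – vg – cn.
Crossovers in the c–vg interval produce the single-crossover classes C VG CN and c vg cn (53 + 68 = 121) plus the double crossovers (6).
RF(c–vg) = (121 + 6) / 1500 = 127/1500 = 0.0847 → 8.5 map units.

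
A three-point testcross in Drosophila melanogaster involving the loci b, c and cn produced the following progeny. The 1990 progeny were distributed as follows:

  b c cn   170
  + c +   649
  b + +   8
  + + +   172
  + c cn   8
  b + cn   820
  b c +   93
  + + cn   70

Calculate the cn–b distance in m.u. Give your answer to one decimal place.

The two most frequent reciprocal classes, b + cn and + c +, are the parental types, so the F1 was b + cn / + c +.
The two rarest classes, b + + and + c cn, are the double crossovers. Comparing them with the parentals, only the cn allele has switched, so cn is the middle locus and the order is c – cn – b.
Crossovers in the cn–b interval produce the single-crossover classes + + cn and b c + (70 + 93 = 163) plus the double crossovers (16).
RF(cn–b) = (163 + 16) / 1990 = 179/1990 = 0.0899 → 9.0 m.u.

9.0 m.u.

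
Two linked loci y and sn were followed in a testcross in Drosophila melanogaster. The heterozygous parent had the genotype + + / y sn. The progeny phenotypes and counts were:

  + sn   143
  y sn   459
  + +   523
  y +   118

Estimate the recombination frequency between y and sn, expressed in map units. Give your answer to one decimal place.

21.0 map units

The recombinant classes are + sn and y +: 143 + 118 = 261.
Recombination frequency = 261/1243 = 0.2100 ≈ 21.0%, i.e. 21.0 map units.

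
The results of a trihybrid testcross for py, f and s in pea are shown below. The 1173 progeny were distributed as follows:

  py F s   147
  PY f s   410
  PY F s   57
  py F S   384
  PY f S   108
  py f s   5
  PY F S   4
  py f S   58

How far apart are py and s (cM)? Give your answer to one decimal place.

22.5 cM

The two most frequent reciprocal classes, PY f s and py F S, are the parental types, so the F1 was PY f s / py F S.
The two rarest classes, py f s and PY F S, are the double crossovers. Comparing them with the parentals, only the py allele has switched, so py is the middle locus and the order is f – py – s.
Crossovers in the py–s interval produce the single-crossover classes PY f S and py F s (108 + 147 = 255) plus the double crossovers (9).
RF(py–s) = (255 + 9) / 1173 = 264/1173 = 0.2251 → 22.5 cM.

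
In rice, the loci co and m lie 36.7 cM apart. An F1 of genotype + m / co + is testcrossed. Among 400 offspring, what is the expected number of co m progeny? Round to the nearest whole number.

73

A map distance of 36.7 cM corresponds to a recombination frequency of 0.367.
The F1 is + m / co +, so co m is a recombinant gamete class with expected frequency r/2 = 0.367/2 = 0.1835.
Expected number = 0.1835 × 400 = 73.40 ≈ 73.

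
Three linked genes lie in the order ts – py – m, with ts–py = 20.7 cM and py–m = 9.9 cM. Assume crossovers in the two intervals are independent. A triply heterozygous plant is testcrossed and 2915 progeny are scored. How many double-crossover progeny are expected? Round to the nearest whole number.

60

Map distances give recombination frequencies of 0.207 and 0.099 for the two intervals.
With no interference, expected double-crossover frequency = 0.207 × 0.099 = 0.02049.
Expected number = 0.02049 × 2915 = 59.74 ≈ 60.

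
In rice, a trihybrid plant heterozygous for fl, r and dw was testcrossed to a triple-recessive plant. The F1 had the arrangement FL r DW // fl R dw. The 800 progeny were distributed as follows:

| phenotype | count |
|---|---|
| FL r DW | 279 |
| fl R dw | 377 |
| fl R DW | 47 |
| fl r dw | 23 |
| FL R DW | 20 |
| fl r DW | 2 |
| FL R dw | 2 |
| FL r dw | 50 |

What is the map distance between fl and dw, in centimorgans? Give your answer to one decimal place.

12.6 centimorgans

The two rarest classes, fl r DW and FL R dw, are the double crossovers. Comparing them with the parentals, only the fl allele has switched, so fl is the middle locus and the order is r – fl – dw.
Crossovers in the fl–dw interval produce the single-crossover classes FL r dw and fl R DW (50 + 47 = 97) plus the double crossovers (4).
RF(fl–dw) = (97 + 4) / 800 = 101/800 = 0.1263 → 12.6 centimorgans.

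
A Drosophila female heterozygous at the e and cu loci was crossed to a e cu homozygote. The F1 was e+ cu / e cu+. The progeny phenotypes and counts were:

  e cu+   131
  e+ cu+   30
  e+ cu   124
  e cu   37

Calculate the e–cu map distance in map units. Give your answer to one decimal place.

The recombinant classes are e+ cu+ and e cu: 30 + 37 = 67.
Recombination frequency = 67/322 = 0.2081 ≈ 20.8%, i.e. 20.8 map units.

20.8 map units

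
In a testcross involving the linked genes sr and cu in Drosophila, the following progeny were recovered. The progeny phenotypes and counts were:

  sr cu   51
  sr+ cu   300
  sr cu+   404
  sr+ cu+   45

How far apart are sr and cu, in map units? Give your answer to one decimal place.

The two most frequent classes, sr+ cu (300) and sr cu+ (404), are the parental types, so the F1 was sr+ cu / sr cu+.
The recombinant classes are sr+ cu+ and sr cu: 45 + 51 = 96.
Recombination frequency = 96/800 = 0.1200 ≈ 12.0%, i.e. 12.0 map units.

12.0 map units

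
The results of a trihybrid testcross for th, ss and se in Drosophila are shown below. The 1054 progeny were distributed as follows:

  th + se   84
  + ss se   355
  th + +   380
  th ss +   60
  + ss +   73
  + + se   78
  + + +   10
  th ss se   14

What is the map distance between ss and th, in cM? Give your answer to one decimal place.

The two most frequent reciprocal classes, + ss se and th + +, are the parental types, so the F1 was + ss se / th + +.
The two rarest classes, th ss se and + + +, are the double crossovers. Comparing them with the parentals, only the th allele has switched, so th is the middle locus and the order is ss – th – se.
Crossovers in the ss–th interval produce the single-crossover classes + + se and th ss + (78 + 60 = 138) plus the double crossovers (24).
RF(ss–th) = (138 + 24) / 1054 = 162/1054 = 0.1537 → 15.4 cM.

15.4 cM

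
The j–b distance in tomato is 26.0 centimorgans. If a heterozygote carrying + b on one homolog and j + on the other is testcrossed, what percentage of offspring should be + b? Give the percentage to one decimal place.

A map distance of 26.0 centimorgans corresponds to a recombination frequency of 0.260.
The F1 is + b / j +, so + b is a parental gamete class with expected frequency (1 − r)/2 = 0.740/2 = 0.3700.
That is 0.3700 = 37.0% of the progeny.

37.0%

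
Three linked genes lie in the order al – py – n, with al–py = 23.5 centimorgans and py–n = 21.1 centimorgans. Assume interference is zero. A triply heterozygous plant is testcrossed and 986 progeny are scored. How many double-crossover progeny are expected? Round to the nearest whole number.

Map distances give recombination frequencies of 0.235 and 0.211 for the two intervals.
With no interference, expected double-crossover frequency = 0.235 × 0.211 = 0.04959.
Expected number = 0.04959 × 986 = 48.89 ≈ 49.

49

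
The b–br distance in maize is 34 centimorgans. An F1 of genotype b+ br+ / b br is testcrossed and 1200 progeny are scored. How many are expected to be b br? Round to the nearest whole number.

396

A map distance of 34 centimorgans corresponds to a recombination frequency of 0.340.
The F1 is b+ br+ / b br, so b br is a parental gamete class with expected frequency (1 − r)/2 = 0.660/2 = 0.3300.
Expected number = 0.3300 × 1200 = 396.00 ≈ 396.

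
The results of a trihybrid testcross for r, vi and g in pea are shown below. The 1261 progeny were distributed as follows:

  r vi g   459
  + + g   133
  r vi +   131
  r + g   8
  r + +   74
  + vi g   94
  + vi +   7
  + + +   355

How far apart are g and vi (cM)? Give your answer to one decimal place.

22.1 cM

The two most frequent reciprocal classes, + + + and r vi g, are the parental types, so the F1 was + + + / r vi g.
The two rarest classes, + vi + and r + g, are the double crossovers. Comparing them with the parentals, only the vi allele has switched, so vi is the middle locus and the order is r – vi – g.
Crossovers in the vi–g interval produce the single-crossover classes + + g and r vi + (133 + 131 = 264) plus the double crossovers (15).
RF(vi–g) = (264 + 15) / 1261 = 279/1261 = 0.2213 → 22.1 cM.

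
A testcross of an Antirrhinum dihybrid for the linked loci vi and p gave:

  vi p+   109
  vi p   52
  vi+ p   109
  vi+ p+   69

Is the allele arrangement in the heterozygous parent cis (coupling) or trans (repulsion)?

The two most frequent classes are vi+ p (109) and vi p+ (109); these are the parental (non-recombinant) types.
So the F1 carried vi+ p on one chromosome and vi p+ on the other — the recessive alleles are on opposite chromosomes (trans / repulsion).

trans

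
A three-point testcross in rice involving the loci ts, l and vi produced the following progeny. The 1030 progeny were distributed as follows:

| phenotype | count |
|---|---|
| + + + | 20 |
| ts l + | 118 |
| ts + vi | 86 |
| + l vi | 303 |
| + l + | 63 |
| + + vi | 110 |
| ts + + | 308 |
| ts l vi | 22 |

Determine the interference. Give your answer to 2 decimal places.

The two most frequent reciprocal classes, ts + + and + l vi, are the parental types, so the F1 was ts + + / + l vi.
The two rarest classes, + + + and ts l vi, are the double crossovers. Comparing them with the parentals, only the ts allele has switched, so ts is the middle locus and the order is vi – ts – l.
vi–ts: (149 + 42)/1030 = 0.1854; ts–l: (228 + 42)/1030 = 0.2621.
Expected DCO frequency = 0.1854 × 0.2621 ≈ 0.04859; observed = 42/1030 ≈ 0.04078.
Coefficient of coincidence = 0.04078/0.04859 ≈ 0.84; interference = 1 − 0.84 = 0.16.

0.16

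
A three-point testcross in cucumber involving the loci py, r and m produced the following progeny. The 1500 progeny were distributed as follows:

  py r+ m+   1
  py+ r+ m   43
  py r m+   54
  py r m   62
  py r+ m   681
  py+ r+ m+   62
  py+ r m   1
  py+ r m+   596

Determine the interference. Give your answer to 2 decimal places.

The two most frequent reciprocal classes, py r+ m and py+ r m+, are the parental types, so the F1 was py r+ m / py+ r m+.
The two rarest classes, py r+ m+ and py+ r m, are the double crossovers. Comparing them with the parentals, only the m allele has switched, so m is the middle locus and the order is py – m – r.
py–m: (97 + 2)/1500 = 0.0660; m–r: (124 + 2)/1500 = 0.0840.
Expected DCO frequency = 0.0660 × 0.0840 ≈ 0.00554; observed = 2/1500 ≈ 0.00133.
Coefficient of coincidence = 0.00133/0.00554 ≈ 0.24; interference = 1 − 0.24 = 0.76.

0.76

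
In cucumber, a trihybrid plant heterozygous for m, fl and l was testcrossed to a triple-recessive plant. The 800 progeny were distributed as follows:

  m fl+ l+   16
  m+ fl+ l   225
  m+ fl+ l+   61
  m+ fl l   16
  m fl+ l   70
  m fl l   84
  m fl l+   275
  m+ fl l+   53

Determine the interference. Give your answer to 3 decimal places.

The two most frequent reciprocal classes, m fl l+ and m+ fl+ l, are the parental types, so the F1 was m fl l+ / m+ fl+ l.
The two rarest classes, m fl+ l+ and m+ fl l, are the double crossovers. Comparing them with the parentals, only the fl allele has switched, so fl is the middle locus and the order is m – fl – l.
m–fl: (123 + 32)/800 = 0.1938; fl–l: (145 + 32)/800 = 0.2213.
Expected DCO frequency = 0.1938 × 0.2213 ≈ 0.04289; observed = 32/800 ≈ 0.04000.
Coefficient of coincidence = 0.04000/0.04289 ≈ 0.933; interference = 1 − 0.933 = 0.067.

0.067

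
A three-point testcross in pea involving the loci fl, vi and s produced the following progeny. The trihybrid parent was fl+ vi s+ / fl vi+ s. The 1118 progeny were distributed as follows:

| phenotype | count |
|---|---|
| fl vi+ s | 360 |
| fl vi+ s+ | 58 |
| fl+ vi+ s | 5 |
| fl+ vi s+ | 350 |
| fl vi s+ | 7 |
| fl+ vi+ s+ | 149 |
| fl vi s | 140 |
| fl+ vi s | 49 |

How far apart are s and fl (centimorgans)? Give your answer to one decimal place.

The two rarest classes, fl vi s+ and fl+ vi+ s, are the double crossovers. Comparing them with the parentals, only the fl allele has switched, so fl is the middle locus and the order is s – fl – vi.
Crossovers in the s–fl interval produce the single-crossover classes fl+ vi s and fl vi+ s+ (49 + 58 = 107) plus the double crossovers (12).
RF(s–fl) = (107 + 12) / 1118 = 119/1118 = 0.1064 → 10.6 centimorgans.

10.6 centimorgans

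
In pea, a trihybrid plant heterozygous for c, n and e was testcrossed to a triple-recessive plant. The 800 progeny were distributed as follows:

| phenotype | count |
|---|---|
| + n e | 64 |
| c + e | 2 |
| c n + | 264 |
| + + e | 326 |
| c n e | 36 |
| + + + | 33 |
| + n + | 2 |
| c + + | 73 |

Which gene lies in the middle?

The two most frequent reciprocal classes, c n + and + + e, are the parental types, so the F1 was c n + / + + e.
The two rarest classes, + n + and c + e, are the double crossovers. Comparing them with the parentals, only the c allele has switched, so c is the middle locus and the order is e – c – n.

c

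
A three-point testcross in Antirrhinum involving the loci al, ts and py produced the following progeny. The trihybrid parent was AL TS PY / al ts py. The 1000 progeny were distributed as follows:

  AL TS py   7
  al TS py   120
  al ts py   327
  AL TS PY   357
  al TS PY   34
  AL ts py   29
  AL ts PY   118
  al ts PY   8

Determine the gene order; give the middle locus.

The two rarest classes, AL TS py and al ts PY, are the double crossovers. Comparing them with the parentals, only the py allele has switched, so py is the middle locus and the order is al – py – ts.

py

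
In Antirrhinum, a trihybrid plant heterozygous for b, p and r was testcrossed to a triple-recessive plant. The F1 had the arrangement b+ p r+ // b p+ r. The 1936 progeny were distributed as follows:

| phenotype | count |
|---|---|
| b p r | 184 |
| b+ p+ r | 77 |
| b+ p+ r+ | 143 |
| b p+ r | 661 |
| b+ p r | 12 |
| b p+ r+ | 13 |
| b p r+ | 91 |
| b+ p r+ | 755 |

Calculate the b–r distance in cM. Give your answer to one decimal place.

10.0 cM

The two rarest classes, b+ p r and b p+ r+, are the double crossovers. Comparing them with the parentals, only the r allele has switched, so r is the middle locus and the order is b – r – p.
Crossovers in the b–r interval produce the single-crossover classes b p r+ and b+ p+ r (91 + 77 = 168) plus the double crossovers (25).
RF(b–r) = (168 + 25) / 1936 = 193/1936 = 0.0997 → 10.0 cM.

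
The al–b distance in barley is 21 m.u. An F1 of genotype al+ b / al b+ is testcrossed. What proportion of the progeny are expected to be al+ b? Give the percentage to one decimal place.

A map distance of 21 m.u. corresponds to a recombination frequency of 0.210.
The F1 is al+ b / al b+, so al+ b is a parental gamete class with expected frequency (1 − r)/2 = 0.790/2 = 0.3950.
That is 0.3950 = 39.5% of the progeny.

39.5%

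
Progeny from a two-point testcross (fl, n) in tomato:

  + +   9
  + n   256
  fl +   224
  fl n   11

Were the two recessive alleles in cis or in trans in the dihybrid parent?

trans

The two most frequent classes are + n (256) and fl + (224); these are the parental (non-recombinant) types.
So the F1 carried + n on one chromosome and fl + on the other — the recessive alleles are on opposite chromosomes (trans / repulsion).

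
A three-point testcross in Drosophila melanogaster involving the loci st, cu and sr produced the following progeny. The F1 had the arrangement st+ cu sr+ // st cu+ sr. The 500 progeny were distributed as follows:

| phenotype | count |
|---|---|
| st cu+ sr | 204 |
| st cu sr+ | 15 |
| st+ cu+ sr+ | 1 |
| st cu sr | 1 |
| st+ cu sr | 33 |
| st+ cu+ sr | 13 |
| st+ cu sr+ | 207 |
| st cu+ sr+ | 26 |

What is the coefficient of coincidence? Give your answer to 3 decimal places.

0.546

The two rarest classes, st+ cu+ sr+ and st cu sr, are the double crossovers. Comparing them with the parentals, only the cu allele has switched, so cu is the middle locus and the order is sr – cu – st.
sr–cu: (59 + 2)/500 = 0.1220; cu–st: (28 + 2)/500 = 0.0600.
Expected DCO frequency = 0.1220 × 0.0600 ≈ 0.00732; observed = 2/500 ≈ 0.00400.
Coefficient of coincidence = 0.00400/0.00732 ≈ 0.546.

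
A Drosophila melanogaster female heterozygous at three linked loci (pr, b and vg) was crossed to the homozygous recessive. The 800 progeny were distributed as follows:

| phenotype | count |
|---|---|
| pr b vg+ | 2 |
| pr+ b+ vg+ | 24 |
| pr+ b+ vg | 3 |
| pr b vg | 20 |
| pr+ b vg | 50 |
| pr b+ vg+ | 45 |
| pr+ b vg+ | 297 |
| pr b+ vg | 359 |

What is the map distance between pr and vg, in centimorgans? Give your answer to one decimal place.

12.5 centimorgans

The two most frequent reciprocal classes, pr+ b vg+ and pr b+ vg, are the parental types, so the F1 was pr+ b vg+ / pr b+ vg.
The two rarest classes, pr b vg+ and pr+ b+ vg, are the double crossovers. Comparing them with the parentals, only the pr allele has switched, so pr is the middle locus and the order is b – pr – vg.
Crossovers in the pr–vg interval produce the single-crossover classes pr+ b vg and pr b+ vg+ (50 + 45 = 95) plus the double crossovers (5).
RF(pr–vg) = (95 + 5) / 800 = 100/800 = 0.1250 → 12.5 centimorgans.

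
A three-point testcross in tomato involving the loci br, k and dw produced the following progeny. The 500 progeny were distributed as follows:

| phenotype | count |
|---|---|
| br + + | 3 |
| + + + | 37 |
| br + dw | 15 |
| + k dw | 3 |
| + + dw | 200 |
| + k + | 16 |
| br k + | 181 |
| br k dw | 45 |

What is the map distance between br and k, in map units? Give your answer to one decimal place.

The two most frequent reciprocal classes, br k + and + + dw, are the parental types, so the F1 was br k + / + + dw.
The two rarest classes, br + + and + k dw, are the double crossovers. Comparing them with the parentals, only the k allele has switched, so k is the middle locus and the order is br – k – dw.
Crossovers in the br–k interval produce the single-crossover classes + k + and br + dw (16 + 15 = 31) plus the double crossovers (6).
RF(br–k) = (31 + 6) / 500 = 37/500 = 0.0740 → 7.4 map units.

7.4 map units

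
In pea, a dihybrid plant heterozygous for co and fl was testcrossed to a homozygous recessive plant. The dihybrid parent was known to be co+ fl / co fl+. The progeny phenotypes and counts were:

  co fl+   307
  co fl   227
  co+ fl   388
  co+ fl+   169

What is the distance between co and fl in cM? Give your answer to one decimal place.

The recombinant classes are co+ fl+ and co fl: 169 + 227 = 396.
Recombination frequency = 396/1091 = 0.3630 ≈ 36.3%, i.e. 36.3 cM.

36.3 cM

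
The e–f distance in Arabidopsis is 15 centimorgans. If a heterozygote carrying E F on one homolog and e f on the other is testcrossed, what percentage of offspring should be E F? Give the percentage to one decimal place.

42.5%

A map distance of 15 centimorgans corresponds to a recombination frequency of 0.150.
The F1 is E F / e f, so E F is a parental gamete class with expected frequency (1 − r)/2 = 0.850/2 = 0.4250.
That is 0.4250 = 42.5% of the progeny.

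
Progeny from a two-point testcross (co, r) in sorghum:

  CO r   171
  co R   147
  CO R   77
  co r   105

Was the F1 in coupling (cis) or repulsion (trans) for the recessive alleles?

The two most frequent classes are CO r (171) and co R (147); these are the parental (non-recombinant) types.
So the F1 carried CO r on one chromosome and co R on the other — the recessive alleles are on opposite chromosomes (trans / repulsion).

trans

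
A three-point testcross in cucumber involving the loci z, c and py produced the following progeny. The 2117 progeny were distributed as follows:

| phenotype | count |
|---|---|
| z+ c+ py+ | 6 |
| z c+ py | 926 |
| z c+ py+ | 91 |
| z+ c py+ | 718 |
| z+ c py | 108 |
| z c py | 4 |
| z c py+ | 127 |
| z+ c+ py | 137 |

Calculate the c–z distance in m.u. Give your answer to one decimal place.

12.9 m.u.

The two most frequent reciprocal classes, z c+ py and z+ c py+, are the parental types, so the F1 was z c+ py / z+ c py+.
The two rarest classes, z c py and z+ c+ py+, are the double crossovers. Comparing them with the parentals, only the c allele has switched, so c is the middle locus and the order is z – c – py.
Crossovers in the z–c interval produce the single-crossover classes z+ c+ py and z c py+ (137 + 127 = 264) plus the double crossovers (10).
RF(z–c) = (264 + 10) / 2117 = 274/2117 = 0.1294 → 12.9 m.u.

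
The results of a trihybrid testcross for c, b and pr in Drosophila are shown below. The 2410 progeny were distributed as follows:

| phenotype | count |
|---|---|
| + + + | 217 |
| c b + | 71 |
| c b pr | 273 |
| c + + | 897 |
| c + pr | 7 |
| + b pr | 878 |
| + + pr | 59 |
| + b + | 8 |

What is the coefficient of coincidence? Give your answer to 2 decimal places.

0.49

The two most frequent reciprocal classes, c + + and + b pr, are the parental types, so the F1 was c + + / + b pr.
The two rarest classes, c + pr and + b +, are the double crossovers. Comparing them with the parentals, only the pr allele has switched, so pr is the middle locus and the order is b – pr – c.
b–pr: (130 + 15)/2410 = 0.0602; pr–c: (490 + 15)/2410 = 0.2095.
Expected DCO frequency = 0.0602 × 0.2095 ≈ 0.01261; observed = 15/2410 ≈ 0.00622.
Coefficient of coincidence = 0.00622/0.01261 ≈ 0.49.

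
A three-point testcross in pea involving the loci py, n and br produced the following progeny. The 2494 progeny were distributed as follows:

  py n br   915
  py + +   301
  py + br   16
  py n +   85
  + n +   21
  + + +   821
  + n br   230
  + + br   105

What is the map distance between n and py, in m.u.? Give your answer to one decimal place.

The two most frequent reciprocal classes, py n br and + + +, are the parental types, so the F1 was py n br / + + +.
The two rarest classes, py + br and + n +, are the double crossovers. Comparing them with the parentals, only the n allele has switched, so n is the middle locus and the order is py – n – br.
Crossovers in the py–n interval produce the single-crossover classes + n br and py + + (230 + 301 = 531) plus the double crossovers (37).
RF(py–n) = (531 + 37) / 2494 = 568/2494 = 0.2277 → 22.8 m.u.

22.8 m.u.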